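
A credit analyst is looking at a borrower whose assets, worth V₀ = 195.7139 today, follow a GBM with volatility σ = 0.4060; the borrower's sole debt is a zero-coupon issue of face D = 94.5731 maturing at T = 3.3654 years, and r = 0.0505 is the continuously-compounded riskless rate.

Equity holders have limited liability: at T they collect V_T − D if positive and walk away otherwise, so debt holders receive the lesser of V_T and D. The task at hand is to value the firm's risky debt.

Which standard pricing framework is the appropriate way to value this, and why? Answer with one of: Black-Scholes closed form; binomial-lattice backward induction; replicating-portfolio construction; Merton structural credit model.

Key observation: the data describe a firm's assets (V₀ = 195.7139, GBM) and a single zero-coupon debt of face 94.5731, so credit quantities follow from equity-as-call in the structural model.

framework: Merton structural credit model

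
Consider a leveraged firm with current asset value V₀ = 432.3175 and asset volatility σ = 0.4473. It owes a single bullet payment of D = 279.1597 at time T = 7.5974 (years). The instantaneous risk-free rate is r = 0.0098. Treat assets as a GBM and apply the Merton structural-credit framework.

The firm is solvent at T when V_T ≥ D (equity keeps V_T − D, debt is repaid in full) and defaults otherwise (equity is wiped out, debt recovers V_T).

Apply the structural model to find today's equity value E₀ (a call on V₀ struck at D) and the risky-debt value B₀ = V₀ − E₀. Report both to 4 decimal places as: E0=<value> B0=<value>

E0=258.0878 B0=174.2297

Equity is a call on the firm's assets struck at D = 279.1597:
d₁ = [ln(V₀/D) + (r + σ²/2)T] / (σ√T)
   = [ln(432.3175/279.1597) + (0.0098 + 0.5·0.4473²)·7.5974] / (0.4473·√7.5974)
   = [0.437376 + 0.834488] / 1.232910 = 1.031595
d₂ = d₁ − σ√T = 1.031595 − 1.232910 = -0.201315
N(d₁) = 0.848869,  N(d₂) = 0.420226,  e^(−rT) = 0.928250
E₀ = V₀·N(d₁) − D·e^(−rT)·N(d₂)
   = 432.3175·0.848869 − 279.1597·0.928250·0.420226 = 258.087796
B₀ = V₀ − E₀ = 432.3175 − 258.087796 = 174.229704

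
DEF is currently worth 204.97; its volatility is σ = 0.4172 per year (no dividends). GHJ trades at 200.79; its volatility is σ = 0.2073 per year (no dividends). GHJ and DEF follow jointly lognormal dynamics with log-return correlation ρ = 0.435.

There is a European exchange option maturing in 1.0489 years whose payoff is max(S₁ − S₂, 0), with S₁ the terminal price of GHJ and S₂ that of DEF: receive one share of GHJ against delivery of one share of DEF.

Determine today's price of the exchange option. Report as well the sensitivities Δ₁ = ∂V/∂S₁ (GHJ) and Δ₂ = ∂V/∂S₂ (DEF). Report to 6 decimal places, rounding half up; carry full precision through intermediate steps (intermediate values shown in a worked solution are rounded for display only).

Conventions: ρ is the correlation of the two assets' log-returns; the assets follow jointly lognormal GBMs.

σ_eff = √(σ₁² + σ₂² − 2ρσ₁σ₂) = √(0.2073² + 0.4172² − 2·0.435·0.2073·0.4172) = 0.376546
d₁ = (ln(S₁/S₂) + (q₂ − q₁ + σ_eff²/2)T) / (σ_eff√T) = (ln(200.79/204.97) + (0.0 − 0.0 + 0.070893)·1.0489) / 0.385642 = 0.139393
d₂ = d₁ − σ_eff√T = 0.139393 − 0.385642 = -0.246249
N(d₁) = 0.555430,  N(d₂) = 0.402745
V = S₁·e^{−q₁T}·N(d₁) − S₂·e^{−q₂T}·N(d₂) = 111.524858 − 82.550587 = 28.974271
Key observation: no risk-free rate is needed — with the second asset as numeraire the exchange option is a call on the ratio S₁/S₂, and r cancels out of the value.
Δ₁ = e^{−q₁T}·N(d₁) = 0.555430;  Δ₂ = −e^{−q₂T}·N(d₂) = -0.402745

exchange price = 28.974271
Δ1 = 0.555430
Δ2 = -0.402745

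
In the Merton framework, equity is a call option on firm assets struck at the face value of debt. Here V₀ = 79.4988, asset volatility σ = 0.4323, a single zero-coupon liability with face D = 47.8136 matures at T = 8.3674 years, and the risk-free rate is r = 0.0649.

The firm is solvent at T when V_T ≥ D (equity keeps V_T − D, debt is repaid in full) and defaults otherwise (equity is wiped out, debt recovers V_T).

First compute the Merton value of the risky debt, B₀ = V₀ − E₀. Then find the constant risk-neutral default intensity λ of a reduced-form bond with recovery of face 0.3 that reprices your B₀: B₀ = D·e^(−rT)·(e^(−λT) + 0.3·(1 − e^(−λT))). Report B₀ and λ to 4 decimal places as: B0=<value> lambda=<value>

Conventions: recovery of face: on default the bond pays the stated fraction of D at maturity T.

With assets at 79.4988 and a single debt payment of 47.8136 at 8.3674 years:
d₁ = [ln(V₀/D) + (r + σ²/2)T] / (σ√T)
   = [ln(79.4988/47.8136) + (0.0649 + 0.5·0.4323²)·8.3674] / (0.4323·√8.3674)
   = [0.508432 + 1.324908] / 1.250491 = 1.466096
d₂ = d₁ − σ√T = 1.466096 − 1.250491 = 0.215605
N(d₁) = 0.928689,  N(d₂) = 0.585352,  e^(−rT) = 0.580977
E₀ = V₀·N(d₁) − D·e^(−rT)·N(d₂)
   = 79.4988·0.928689 − 47.8136·0.580977·0.585352 = 57.569391
B₀ = V₀ − E₀ = 79.4988 − 57.569391 = 21.929409
e^(−λT) = (B₀·e^(rT)/D − 0.3)/(1 − 0.3) = (21.9294·1.721239/47.8136 − 0.3)/0.7 = 0.69919300
λ = −ln(0.69919300)/8.3674 = 0.042765

B0=21.9294 lambda=0.0428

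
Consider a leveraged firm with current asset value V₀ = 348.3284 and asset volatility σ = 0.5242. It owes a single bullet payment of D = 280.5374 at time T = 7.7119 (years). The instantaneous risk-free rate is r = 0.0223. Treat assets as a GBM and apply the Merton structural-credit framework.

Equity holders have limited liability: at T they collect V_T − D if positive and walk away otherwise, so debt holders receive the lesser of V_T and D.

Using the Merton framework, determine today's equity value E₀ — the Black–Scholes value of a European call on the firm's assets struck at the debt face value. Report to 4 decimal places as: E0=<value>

Apply the equity-as-call identities (strike 280.5374, horizon 7.7119 years):
d₁ = [ln(V₀/D) + (r + σ²/2)T] / (σ√T)
   = [ln(348.3284/280.5374) + (0.0223 + 0.5·0.5242²)·7.7119] / (0.5242·√7.7119)
   = [0.216439 + 1.231535] / 1.455720 = 0.994679
d₂ = d₁ − σ√T = 0.994679 − 1.455720 = -0.461040
N(d₁) = 0.840054,  N(d₂) = 0.322385,  e^(−rT) = 0.842000
E₀ = V₀·N(d₁) − D·e^(−rT)·N(d₂)
   = 348.3284·0.840054 − 280.5374·0.842000·0.322385 = 216.463295

E0=216.4633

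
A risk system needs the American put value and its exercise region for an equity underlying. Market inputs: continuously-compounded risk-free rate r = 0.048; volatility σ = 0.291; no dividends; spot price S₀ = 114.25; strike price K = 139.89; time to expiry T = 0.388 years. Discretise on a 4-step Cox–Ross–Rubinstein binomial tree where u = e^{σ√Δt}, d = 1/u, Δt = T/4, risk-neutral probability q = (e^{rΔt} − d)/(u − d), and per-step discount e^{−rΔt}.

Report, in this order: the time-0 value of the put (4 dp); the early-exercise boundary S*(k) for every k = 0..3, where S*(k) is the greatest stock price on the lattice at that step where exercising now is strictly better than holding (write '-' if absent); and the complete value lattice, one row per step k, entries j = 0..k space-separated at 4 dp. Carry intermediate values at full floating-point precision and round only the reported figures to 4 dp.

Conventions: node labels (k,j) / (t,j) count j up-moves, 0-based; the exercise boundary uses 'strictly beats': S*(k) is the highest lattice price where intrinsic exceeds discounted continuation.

price = 25.9468
boundary = - 104.3507 114.2500 125.0884
tree:
25.9468
35.5393 16.7121
44.5808 25.6400 8.0482
52.8390 35.5393 14.8016 1.4518
60.3816 44.5808 25.6400 2.9351 0.0000

Δt=0.09700, u=1.09487, d=0.91335, q=0.50307, disc=e^(-rΔt)=0.99535
k=4 terminal: V=max(K-S,0) → 60.3816 44.5808 25.6400 2.9351 0.0000
k=3: j=0 S=87.0510 intr=52.8390 cont=52.1891 V=52.8390[EX]; j=1 S=104.3507 intr=35.5393 cont=34.8895 V=35.5393[EX]; j=2 S=125.0884 intr=14.8016 cont=14.1518 V=14.8016[EX]; j=3 S=149.9472 intr=0.0000 cont=1.4518 V=1.4518[hold]  S*(3)=125.0884
k=2: j=0 S=95.3092 intr=44.5808 cont=43.9310 V=44.5808[EX]; j=1 S=114.2500 intr=25.6400 cont=24.9902 V=25.6400[EX]; j=2 S=136.9549 intr=2.9351 cont=8.0482 V=8.0482[hold]  S*(2)=114.2500
k=1: j=0 S=104.3507 intr=35.5393 cont=34.8895 V=35.5393[EX]; j=1 S=125.0884 intr=14.8016 cont=16.7121 V=16.7121[hold]  S*(1)=104.3507
k=0: j=0 S=114.2500 intr=25.6400 cont=25.9468 V=25.9468[hold]  S*(0)=-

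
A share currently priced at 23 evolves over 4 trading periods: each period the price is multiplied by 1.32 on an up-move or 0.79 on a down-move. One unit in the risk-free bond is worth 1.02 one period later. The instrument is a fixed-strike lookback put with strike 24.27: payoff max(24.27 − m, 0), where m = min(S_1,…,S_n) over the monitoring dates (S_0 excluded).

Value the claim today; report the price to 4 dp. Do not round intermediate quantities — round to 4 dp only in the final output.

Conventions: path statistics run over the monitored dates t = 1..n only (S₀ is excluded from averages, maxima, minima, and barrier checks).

Risk-neutral up-probability p* = (R−d)/(u−d) = (1.02−0.79)/(1.32−0.79) = 0.4340; the claim prices as the p*-weighted sum of path payoffs discounted by R^4.
Enumerate all 2^4 = 16 price paths (U = up ×1.32, D = down ×0.79); each path with k up-moves has probability p*^k·(1−p*)^(4−k).
DDDD: m=8.9585, payoff=15.3115, prob=0.102655
UDDD: m=14.9687, payoff=9.3013, prob=0.078702
DUDD: m=14.9687, payoff=9.3013, prob=0.078702
UUDD: m=25.0109, payoff=0.0000, prob=0.060339
DDUD: m=14.3543, payoff=9.9157, prob=0.078702
UDUD: m=23.9844, payoff=0.2856, prob=0.060339
DUUD: m=18.1700, payoff=6.1000, prob=0.060339
UUUD: m=30.3600, payoff=0.0000, prob=0.046260
DDDU: m=11.3399, payoff=12.9301, prob=0.078702
UDDU: m=18.9477, payoff=5.3223, prob=0.060339
DUDU: m=18.1700, payoff=6.1000, prob=0.060339
UUDU: m=30.3600, payoff=0.0000, prob=0.046260
DDUU: m=14.3543, payoff=9.9157, prob=0.060339
UDUU: m=23.9844, payoff=0.2856, prob=0.046260
DUUU: m=18.1700, payoff=6.1000, prob=0.046260
UUUU: m=30.3600, payoff=0.0000, prob=0.035466
Price = Σ prob·payoff / R^4 = 6.802098 / 1.082432 = 6.2841

price = 6.2841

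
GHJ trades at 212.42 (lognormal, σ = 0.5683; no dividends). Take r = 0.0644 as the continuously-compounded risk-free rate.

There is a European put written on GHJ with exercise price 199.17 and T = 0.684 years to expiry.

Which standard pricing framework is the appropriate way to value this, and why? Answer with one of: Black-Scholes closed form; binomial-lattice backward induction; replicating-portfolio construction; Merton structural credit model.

Key observation: with GHJ following a GBM at constant σ and r, the European put struck at 199.17 prices in closed form — nothing here needs a stepwise model or a balance sheet.

framework: Black-Scholes closed form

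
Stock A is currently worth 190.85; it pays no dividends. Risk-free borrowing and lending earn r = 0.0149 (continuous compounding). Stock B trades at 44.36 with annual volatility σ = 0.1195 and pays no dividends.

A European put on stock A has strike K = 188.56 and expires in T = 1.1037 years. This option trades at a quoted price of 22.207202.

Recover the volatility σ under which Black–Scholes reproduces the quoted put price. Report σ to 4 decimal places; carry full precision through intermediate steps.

At σ = 0.3159 the Black–Scholes value reproduces the quote:
σ√T = 0.3159·√1.1037 = 0.331875
d₁ = (ln(S/K) + (r+σ²/2)T) / (σ√T) = (ln(190.85/188.56) + (0.0149+0.3159²/2)·1.1037) / 0.331875 = (0.012072 + 0.071516) / 0.331875 = 0.251863
d₂ = d₁ − σ√T = 0.251863 − 0.331875 = -0.080012
e^{−rT} = 0.983689
N(−d₁) = 0.400573,  N(−d₂) = 0.531886
V = K·e^{−rT}·N(−d₂) − S·N(−d₁) = 98.656615 − 76.449413 = 22.207202 (the observed quote) — the price is monotone increasing in volatility, hence this σ is the only solution

sigma = 0.3159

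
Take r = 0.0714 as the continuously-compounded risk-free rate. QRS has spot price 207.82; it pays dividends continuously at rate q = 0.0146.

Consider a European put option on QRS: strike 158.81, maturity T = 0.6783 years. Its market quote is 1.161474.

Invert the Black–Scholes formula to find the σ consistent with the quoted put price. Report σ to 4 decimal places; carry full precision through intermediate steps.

At σ = 0.2544 the Black–Scholes value reproduces the quote:
σ√T = 0.2544·√0.6783 = 0.209521
d₁ = (ln(S/K) + (r−q+σ²/2)T) / (σ√T) = (ln(207.82/158.81) + (0.0714−0.0146+0.2544²/2)·0.6783) / 0.209521 = (0.268964 + 0.060477) / 0.209521 = 1.572351
d₂ = d₁ − σ√T = 1.572351 − 0.209521 = 1.362829
e^{−rT} = 0.952723
e^{−qT} = 0.990146
N(−d₁) = 0.057935,  N(−d₂) = 0.086468
V = K·e^{−rT}·N(−d₂) − S·e^{−qT}·N(−d₁) = 13.082805 − 11.921330 = 1.161474 (the observed quote) — the price is monotone increasing in volatility, hence this σ is the only solution

sigma = 0.2544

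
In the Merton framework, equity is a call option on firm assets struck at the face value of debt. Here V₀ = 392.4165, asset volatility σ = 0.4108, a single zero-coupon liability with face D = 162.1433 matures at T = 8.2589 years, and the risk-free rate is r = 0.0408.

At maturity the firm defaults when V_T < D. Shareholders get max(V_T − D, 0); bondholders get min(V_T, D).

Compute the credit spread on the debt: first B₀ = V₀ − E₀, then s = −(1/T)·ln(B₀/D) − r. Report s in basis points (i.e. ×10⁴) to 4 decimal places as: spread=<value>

Equity is a call on the firm's assets struck at D = 162.1433:
d₁ = [ln(V₀/D) + (r + σ²/2)T] / (σ√T)
   = [ln(392.4165/162.1433) + (0.0408 + 0.5·0.4108²)·8.2589] / (0.4108·√8.2589)
   = [0.883843 + 1.033835] / 1.180569 = 1.624367
d₂ = d₁ − σ√T = 1.624367 − 1.180569 = 0.443798
N(d₁) = 0.947851,  N(d₂) = 0.671406,  e^(−rT) = 0.713935
E₀ = V₀·N(d₁) − D·e^(−rT)·N(d₂)
   = 392.4165·0.947851 − 162.1433·0.713935·0.671406 = 294.230697
B₀ = V₀ − E₀ = 392.4165 − 294.230697 = 98.185803
spread = −(1/T)·ln(B₀/D) − r = −(1/8.2589)·ln(98.185803/162.1433) − 0.0408 = 0.01993677
in basis points: 0.01993677 × 10⁴ = 199.3677 bp

spread=199.3677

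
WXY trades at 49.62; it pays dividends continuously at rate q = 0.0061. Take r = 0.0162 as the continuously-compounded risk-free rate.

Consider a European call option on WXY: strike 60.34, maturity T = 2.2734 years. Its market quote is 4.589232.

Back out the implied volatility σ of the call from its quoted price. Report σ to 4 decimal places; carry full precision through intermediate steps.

sigma = 0.2634

At σ = 0.2634 the Black–Scholes value reproduces the quote:
σ√T = 0.2634·√2.2734 = 0.397149
d₁ = (ln(S/K) + (r−q+σ²/2)T) / (σ√T) = (ln(49.62/60.34) + (0.0162−0.0061+0.2634²/2)·2.2734) / 0.397149 = (-0.195601 + 0.101825) / 0.397149 = -0.236123
d₂ = d₁ − σ√T = -0.236123 − 0.397149 = -0.633272
e^{−rT} = 0.963841
e^{−qT} = 0.986228
N(d₁) = 0.406669,  N(d₂) = 0.263278
V = S·e^{−qT}·N(d₁) − K·e^{−rT}·N(d₂) = 19.900987 − 15.311755 = 4.589232 (the quoted price), and the Black–Scholes price is strictly increasing in σ, so σ is unique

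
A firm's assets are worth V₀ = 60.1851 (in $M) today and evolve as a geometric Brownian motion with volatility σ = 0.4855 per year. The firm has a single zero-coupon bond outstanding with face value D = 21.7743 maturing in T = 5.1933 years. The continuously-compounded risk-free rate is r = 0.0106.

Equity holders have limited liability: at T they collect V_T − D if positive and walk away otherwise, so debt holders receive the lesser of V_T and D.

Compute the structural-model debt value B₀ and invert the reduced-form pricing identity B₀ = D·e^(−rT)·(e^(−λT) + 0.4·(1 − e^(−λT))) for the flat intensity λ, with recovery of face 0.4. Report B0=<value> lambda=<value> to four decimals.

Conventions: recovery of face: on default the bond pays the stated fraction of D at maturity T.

With assets at 60.1851 and a single debt payment of 21.7743 at 5.1933 years:
d₁ = [ln(V₀/D) + (r + σ²/2)T] / (σ√T)
   = [ln(60.1851/21.7743) + (0.0106 + 0.5·0.4855²)·5.1933] / (0.4855·√5.1933)
   = [1.016694 + 0.667106] / 1.106397 = 1.521877
d₂ = d₁ − σ√T = 1.521877 − 1.106397 = 0.415481
N(d₁) = 0.935980,  N(d₂) = 0.661105,  e^(−rT) = 0.946439
E₀ = V₀·N(d₁) − D·e^(−rT)·N(d₂)
   = 60.1851·0.935980 − 21.7743·0.946439·0.661105 = 42.707978
B₀ = V₀ − E₀ = 60.1851 − 42.707978 = 17.477122
e^(−λT) = (B₀·e^(rT)/D − 0.4)/(1 − 0.4) = (17.4771·1.056592/21.7743 − 0.4)/0.6 = 0.74678638
λ = −ln(0.74678638)/5.1933 = 0.056222

B0=17.4771 lambda=0.0562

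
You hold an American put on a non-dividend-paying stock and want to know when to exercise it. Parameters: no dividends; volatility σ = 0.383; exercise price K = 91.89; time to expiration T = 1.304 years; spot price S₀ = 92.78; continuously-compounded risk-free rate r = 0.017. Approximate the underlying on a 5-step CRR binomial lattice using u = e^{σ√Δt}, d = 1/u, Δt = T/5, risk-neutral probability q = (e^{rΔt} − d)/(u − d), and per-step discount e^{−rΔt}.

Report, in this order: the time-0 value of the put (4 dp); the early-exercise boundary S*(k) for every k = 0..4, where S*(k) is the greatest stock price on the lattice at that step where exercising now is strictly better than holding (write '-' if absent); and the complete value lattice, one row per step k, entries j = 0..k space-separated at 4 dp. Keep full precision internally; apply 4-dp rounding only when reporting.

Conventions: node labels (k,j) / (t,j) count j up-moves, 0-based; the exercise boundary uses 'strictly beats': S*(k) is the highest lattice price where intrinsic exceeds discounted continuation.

price = 15.3809
boundary = - - - 51.5965 62.7429
tree:
15.3809
22.0623 7.7653
30.5114 12.4567 2.3888
40.2935 19.4380 4.4643 0.0000
49.4598 29.1471 8.3433 0.0000 0.0000
56.9976 40.2935 15.5926 0.0000 0.0000 0.0000

Δt=0.26080, u=1.21603, d=0.82235, q=0.46254, disc=e^(-rΔt)=0.99558
k=5 terminal: V=max(K-S,0) → 56.9976 40.2935 15.5926 0.0000 0.0000 0.0000
k=4: j=0 S=42.4302 intr=49.4598 cont=49.0533 V=49.4598[EX]; j=1 S=62.7429 intr=29.1471 cont=28.7406 V=29.1471[EX]; j=2 S=92.7800 intr=0.0000 cont=8.3433 V=8.3433[hold]; j=3 S=137.1968 intr=0.0000 cont=0.0000 V=0.0000[hold]; j=4 S=202.8774 intr=0.0000 cont=0.0000 V=0.0000[hold]  S*(4)=62.7429
k=3: j=0 S=51.5965 intr=40.2935 cont=39.8870 V=40.2935[EX]; j=1 S=76.2974 intr=15.5926 cont=19.4380 V=19.4380[hold]; j=2 S=112.8234 intr=0.0000 cont=4.4643 V=4.4643[hold]; j=3 S=166.8356 intr=0.0000 cont=0.0000 V=0.0000[hold]  S*(3)=51.5965
k=2: j=0 S=62.7429 intr=29.1471 cont=30.5114 V=30.5114[hold]; j=1 S=92.7800 intr=0.0000 cont=12.4567 V=12.4567[hold]; j=2 S=137.1968 intr=0.0000 cont=2.3888 V=2.3888[hold]  S*(2)=-
k=1: j=0 S=76.2974 intr=15.5926 cont=22.0623 V=22.0623[hold]; j=1 S=112.8234 intr=0.0000 cont=7.7653 V=7.7653[hold]  S*(1)=-
k=0: j=0 S=92.7800 intr=0.0000 cont=15.3809 V=15.3809[hold]  S*(0)=-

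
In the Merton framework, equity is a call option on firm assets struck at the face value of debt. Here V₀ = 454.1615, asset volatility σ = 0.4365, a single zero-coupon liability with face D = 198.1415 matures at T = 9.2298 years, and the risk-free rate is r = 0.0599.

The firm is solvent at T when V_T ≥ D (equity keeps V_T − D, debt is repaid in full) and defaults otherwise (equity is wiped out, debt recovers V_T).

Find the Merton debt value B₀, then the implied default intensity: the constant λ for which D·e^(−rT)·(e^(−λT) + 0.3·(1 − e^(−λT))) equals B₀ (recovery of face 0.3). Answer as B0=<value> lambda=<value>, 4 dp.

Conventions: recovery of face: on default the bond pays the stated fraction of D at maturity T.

Apply the equity-as-call identities (strike 198.1415, horizon 9.2298 years):
d₁ = [ln(V₀/D) + (r + σ²/2)T] / (σ√T)
   = [ln(454.1615/198.1415) + (0.0599 + 0.5·0.4365²)·9.2298] / (0.4365·√9.2298)
   = [0.829471 + 1.432152] / 1.326113 = 1.705454
d₂ = d₁ − σ√T = 1.705454 − 1.326113 = 0.379341
N(d₁) = 0.955945,  N(d₂) = 0.647783,  e^(−rT) = 0.575299
E₀ = V₀·N(d₁) − D·e^(−rT)·N(d₂)
   = 454.1615·0.955945 − 198.1415·0.575299·0.647783 = 360.312280
B₀ = V₀ − E₀ = 454.1615 − 360.312280 = 93.849220
e^(−λT) = (B₀·e^(rT)/D − 0.3)/(1 − 0.3) = (93.8492·1.738226/198.1415 − 0.3)/0.7 = 0.74758020
λ = −ln(0.74758020)/9.2298 = 0.031519

B0=93.8492 lambda=0.0315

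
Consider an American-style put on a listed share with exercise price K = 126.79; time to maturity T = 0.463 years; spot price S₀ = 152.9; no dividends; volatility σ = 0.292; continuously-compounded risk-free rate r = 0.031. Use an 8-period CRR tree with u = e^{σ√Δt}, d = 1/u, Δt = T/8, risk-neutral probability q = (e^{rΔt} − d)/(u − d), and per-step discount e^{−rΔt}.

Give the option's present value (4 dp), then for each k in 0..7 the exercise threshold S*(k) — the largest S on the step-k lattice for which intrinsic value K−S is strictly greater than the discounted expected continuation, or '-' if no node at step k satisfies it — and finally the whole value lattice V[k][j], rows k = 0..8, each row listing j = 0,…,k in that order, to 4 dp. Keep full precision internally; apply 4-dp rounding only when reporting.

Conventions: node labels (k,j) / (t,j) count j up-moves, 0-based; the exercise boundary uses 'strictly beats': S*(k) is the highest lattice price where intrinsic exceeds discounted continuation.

Δt=0.05788  u=1.07277  d=0.93216  q=0.49522  discount=0.99821
step 8 (expiry): payoffs max(K−S,0) = 39.6246 26.4764 11.3448 0.0000 0.0000 0.0000 0.0000 0.0000 0.0000
step 7: (k=7,j=0): S=93.5087, K−S=33.2813, hold=33.0540 ⇒ V=33.2813 exercise | (k=7,j=1): S=107.6138, K−S=19.1762, hold=18.9490 ⇒ V=19.1762 exercise | (k=7,j=2): S=123.8465, K−S=2.9435, hold=5.7164 ⇒ V=5.7164 continue | (k=7,j=3): S=142.5278, K−S=0.0000, hold=0.0000 ⇒ V=0.0000 continue | (k=7,j=4): S=164.0270, K−S=0.0000, hold=0.0000 ⇒ V=0.0000 continue | (k=7,j=5): S=188.7693, K−S=0.0000, hold=0.0000 ⇒ V=0.0000 continue | (k=7,j=6): S=217.2437, K−S=0.0000, hold=0.0000 ⇒ V=0.0000 continue | (k=7,j=7): S=250.0132, K−S=0.0000, hold=0.0000 ⇒ V=0.0000 continue  boundary S*=107.6138
step 6: (k=6,j=0): S=100.3136, K−S=26.4764, hold=26.2491 ⇒ V=26.4764 exercise | (k=6,j=1): S=115.4452, K−S=11.3448, hold=12.4883 ⇒ V=12.4883 continue | (k=6,j=2): S=132.8592, K−S=0.0000, hold=2.8804 ⇒ V=2.8804 continue | (k=6,j=3): S=152.9000, K−S=0.0000, hold=0.0000 ⇒ V=0.0000 continue | (k=6,j=4): S=175.9638, K−S=0.0000, hold=0.0000 ⇒ V=0.0000 continue | (k=6,j=5): S=202.5066, K−S=0.0000, hold=0.0000 ⇒ V=0.0000 continue | (k=6,j=6): S=233.0532, K−S=0.0000, hold=0.0000 ⇒ V=0.0000 continue  boundary S*=100.3136
step 5: (k=5,j=0): S=107.6138, K−S=19.1762, hold=19.5142 ⇒ V=19.5142 continue | (k=5,j=1): S=123.8465, K−S=2.9435, hold=7.7164 ⇒ V=7.7164 continue | (k=5,j=2): S=142.5278, K−S=0.0000, hold=1.4514 ⇒ V=1.4514 continue | (k=5,j=3): S=164.0270, K−S=0.0000, hold=0.0000 ⇒ V=0.0000 continue | (k=5,j=4): S=188.7693, K−S=0.0000, hold=0.0000 ⇒ V=0.0000 continue | (k=5,j=5): S=217.2437, K−S=0.0000, hold=0.0000 ⇒ V=0.0000 continue  boundary S*=-
step 4: (k=4,j=0): S=115.4452, K−S=11.3448, hold=13.6472 ⇒ V=13.6472 continue | (k=4,j=1): S=132.8592, K−S=0.0000, hold=4.6056 ⇒ V=4.6056 continue | (k=4,j=2): S=152.9000, K−S=0.0000, hold=0.7313 ⇒ V=0.7313 continue | (k=4,j=3): S=175.9638, K−S=0.0000, hold=0.0000 ⇒ V=0.0000 continue | (k=4,j=4): S=202.5066, K−S=0.0000, hold=0.0000 ⇒ V=0.0000 continue  boundary S*=-
step 3: (k=3,j=0): S=123.8465, K−S=2.9435, hold=9.1532 ⇒ V=9.1532 continue | (k=3,j=1): S=142.5278, K−S=0.0000, hold=2.6822 ⇒ V=2.6822 continue | (k=3,j=2): S=164.0270, K−S=0.0000, hold=0.3685 ⇒ V=0.3685 continue | (k=3,j=3): S=188.7693, K−S=0.0000, hold=0.0000 ⇒ V=0.0000 continue  boundary S*=-
step 2: (k=2,j=0): S=132.8592, K−S=0.0000, hold=5.9380 ⇒ V=5.9380 continue | (k=2,j=1): S=152.9000, K−S=0.0000, hold=1.5336 ⇒ V=1.5336 continue | (k=2,j=2): S=175.9638, K−S=0.0000, hold=0.1857 ⇒ V=0.1857 continue  boundary S*=-
step 1: (k=1,j=0): S=142.5278, K−S=0.0000, hold=3.7502 ⇒ V=3.7502 continue | (k=1,j=1): S=164.0270, K−S=0.0000, hold=0.8646 ⇒ V=0.8646 continue  boundary S*=-
step 0: (k=0,j=0): S=152.9000, K−S=0.0000, hold=2.3170 ⇒ V=2.3170 continue  boundary S*=-

price = 2.3170
boundary = - - - - - - 100.3136 107.6138
tree:
2.3170
3.7502 0.8646
5.9380 1.5336 0.1857
9.1532 2.6822 0.3685 0.0000
13.6472 4.6056 0.7313 0.0000 0.0000
19.5142 7.7164 1.4514 0.0000 0.0000 0.0000
26.4764 12.4883 2.8804 0.0000 0.0000 0.0000 0.0000
33.2813 19.1762 5.7164 0.0000 0.0000 0.0000 0.0000 0.0000
39.6246 26.4764 11.3448 0.0000 0.0000 0.0000 0.0000 0.0000 0.0000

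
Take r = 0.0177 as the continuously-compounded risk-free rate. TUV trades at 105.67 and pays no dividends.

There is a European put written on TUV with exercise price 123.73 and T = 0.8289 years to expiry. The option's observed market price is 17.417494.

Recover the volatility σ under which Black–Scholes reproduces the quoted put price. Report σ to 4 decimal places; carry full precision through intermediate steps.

sigma = 0.1493

At σ = 0.1493 the Black–Scholes value reproduces the quote:
σ√T = 0.1493·√0.8289 = 0.135929
d₁ = (ln(S/K) + (r+σ²/2)T) / (σ√T) = (ln(105.67/123.73) + (0.0177+0.1493²/2)·0.8289) / 0.135929 = (-0.157781 + 0.023910) / 0.135929 = -0.984862
d₂ = d₁ − σ√T = -0.984862 − 0.135929 = -1.120791
e^{−rT} = 0.985436
N(−d₁) = 0.837654,  N(−d₂) = 0.868811
V = K·e^{−rT}·N(−d₂) − S·N(−d₁) = 105.932398 − 88.514905 = 17.417494 (equal to the quote); since ∂V/∂σ > 0 for all σ, the implied volatility is unique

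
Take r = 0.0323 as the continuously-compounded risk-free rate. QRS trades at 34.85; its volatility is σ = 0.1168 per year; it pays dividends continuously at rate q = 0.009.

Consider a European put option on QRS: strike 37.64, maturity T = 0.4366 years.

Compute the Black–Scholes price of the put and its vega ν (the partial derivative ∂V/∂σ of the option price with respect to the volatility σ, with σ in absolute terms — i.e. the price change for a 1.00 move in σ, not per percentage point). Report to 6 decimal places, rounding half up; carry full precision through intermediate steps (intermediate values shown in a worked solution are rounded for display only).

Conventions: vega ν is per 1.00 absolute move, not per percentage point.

σ√T = 0.1168·√0.4366 = 0.077176
d₁ = (ln(S/K) + (r−q+σ²/2)T) / (σ√T) = (ln(34.85/37.64) + (0.0323−0.009+0.1168²/2)·0.4366) / 0.077176 = (-0.077014 + 0.013151) / 0.077176 = -0.827497
d₂ = d₁ − σ√T = -0.827497 − 0.077176 = -0.904674
e^{−rT} = 0.985997
e^{−qT} = 0.996078
N(−d₁) = 0.796022,  N(−d₂) = 0.817181
Put price V = K·e^{−rT}·N(−d₂) − S·e^{−qT}·N(−d₁) = 30.327968 − 27.632587 = 2.695381
φ(d₁) = (1/√(2π))·e^{−d₁²/2} = 0.283281
ν = S·e^{−qT}·φ(d₁)·√T = 6.497648

price = 2.695381
ν = 6.497648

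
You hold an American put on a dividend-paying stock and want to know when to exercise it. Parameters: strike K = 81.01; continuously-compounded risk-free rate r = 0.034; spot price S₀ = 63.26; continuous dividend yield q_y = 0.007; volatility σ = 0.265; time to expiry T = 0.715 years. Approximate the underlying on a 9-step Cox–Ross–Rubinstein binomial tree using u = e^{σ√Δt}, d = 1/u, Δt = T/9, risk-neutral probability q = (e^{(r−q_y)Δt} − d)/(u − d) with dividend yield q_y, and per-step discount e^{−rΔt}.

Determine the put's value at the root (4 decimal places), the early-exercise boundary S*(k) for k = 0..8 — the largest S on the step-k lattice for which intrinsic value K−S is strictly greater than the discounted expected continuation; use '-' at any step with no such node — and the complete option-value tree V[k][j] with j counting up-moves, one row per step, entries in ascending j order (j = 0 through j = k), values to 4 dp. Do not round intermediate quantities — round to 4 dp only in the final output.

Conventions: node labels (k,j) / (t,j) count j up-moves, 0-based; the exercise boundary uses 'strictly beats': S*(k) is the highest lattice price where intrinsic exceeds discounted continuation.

price = 18.1052
boundary = - 58.7071 54.4819 58.7071 63.2600 58.7071 63.2600 68.1660 73.4525
tree:
18.1052
22.3029 13.9333
26.5281 17.9108 9.9627
30.4493 22.3029 13.5402 6.3775
34.0882 26.5281 17.7500 9.3313 3.4071
37.4652 30.4493 22.3029 13.1627 5.4842 1.3126
40.5992 34.0882 26.5281 17.7500 8.5676 2.3771 0.2368
43.5076 37.4652 30.4493 22.3029 12.8440 4.2637 0.4708 0.0000
46.2067 40.5992 34.0882 26.5281 17.7500 7.5575 0.9360 0.0000 0.0000
48.7115 43.5076 37.4652 30.4493 22.3029 12.8440 1.8611 0.0000 0.0000 0.0000

params: Δt=0.07944 u=1.07755 d=0.92803 q=0.49570 e^(-rΔt)=0.99730
t_9 payoffs: 48.7115 43.5076 37.4652 30.4493 22.3029 12.8440 1.8611 0.0000 0.0000 0.0000
t_8: node(8,0) S=34.8033 payoff=46.2067 vs cont=46.0075 → 46.2067 [stop]  node(8,1) S=40.4108 payoff=40.5992 vs cont=40.4031 → 40.5992 [stop]  node(8,2) S=46.9218 payoff=34.0882 vs cont=33.8957 → 34.0882 [stop]  node(8,3) S=54.4819 payoff=26.5281 vs cont=26.3399 → 26.5281 [stop]  node(8,4) S=63.2600 payoff=17.7500 vs cont=17.5666 → 17.7500 [stop]  node(8,5) S=73.4525 payoff=7.5575 vs cont=7.3799 → 7.5575 [stop]  node(8,6) S=85.2871 payoff=0.0000 vs cont=0.9360 → 0.9360 [wait]  node(8,7) S=99.0286 payoff=0.0000 vs cont=0.0000 → 0.0000 [wait]  node(8,8) S=114.9841 payoff=0.0000 vs cont=0.0000 → 0.0000 [wait]  ⇒ S*(8)=73.4525
t_7: node(7,0) S=37.5024 payoff=43.5076 vs cont=43.3099 → 43.5076 [stop]  node(7,1) S=43.5448 payoff=37.4652 vs cont=37.2709 → 37.4652 [stop]  node(7,2) S=50.5607 payoff=30.4493 vs cont=30.2588 → 30.4493 [stop]  node(7,3) S=58.7071 payoff=22.3029 vs cont=22.1170 → 22.3029 [stop]  node(7,4) S=68.1660 payoff=12.8440 vs cont=12.6634 → 12.8440 [stop]  node(7,5) S=79.1489 payoff=1.8611 vs cont=4.2637 → 4.2637 [wait]  node(7,6) S=91.9014 payoff=0.0000 vs cont=0.4708 → 0.4708 [wait]  node(7,7) S=106.7086 payoff=0.0000 vs cont=0.0000 → 0.0000 [wait]  ⇒ S*(7)=68.1660
t_6: node(6,0) S=40.4108 payoff=40.5992 vs cont=40.4031 → 40.5992 [stop]  node(6,1) S=46.9218 payoff=34.0882 vs cont=33.8957 → 34.0882 [stop]  node(6,2) S=54.4819 payoff=26.5281 vs cont=26.3399 → 26.5281 [stop]  node(6,3) S=63.2600 payoff=17.7500 vs cont=17.5666 → 17.7500 [stop]  node(6,4) S=73.4525 payoff=7.5575 vs cont=8.5676 → 8.5676 [wait]  node(6,5) S=85.2871 payoff=0.0000 vs cont=2.3771 → 2.3771 [wait]  node(6,6) S=99.0286 payoff=0.0000 vs cont=0.2368 → 0.2368 [wait]  ⇒ S*(6)=63.2600
t_5: node(5,0) S=43.5448 payoff=37.4652 vs cont=37.2709 → 37.4652 [stop]  node(5,1) S=50.5607 payoff=30.4493 vs cont=30.2588 → 30.4493 [stop]  node(5,2) S=58.7071 payoff=22.3029 vs cont=22.1170 → 22.3029 [stop]  node(5,3) S=68.1660 payoff=12.8440 vs cont=13.1627 → 13.1627 [wait]  node(5,4) S=79.1489 payoff=1.8611 vs cont=5.4842 → 5.4842 [wait]  node(5,5) S=91.9014 payoff=0.0000 vs cont=1.3126 → 1.3126 [wait]  ⇒ S*(5)=58.7071
t_4: node(4,0) S=46.9218 payoff=34.0882 vs cont=33.8957 → 34.0882 [stop]  node(4,1) S=54.4819 payoff=26.5281 vs cont=26.3399 → 26.5281 [stop]  node(4,2) S=63.2600 payoff=17.7500 vs cont=17.7242 → 17.7500 [stop]  node(4,3) S=73.4525 payoff=7.5575 vs cont=9.3313 → 9.3313 [wait]  node(4,4) S=85.2871 payoff=0.0000 vs cont=3.4071 → 3.4071 [wait]  ⇒ S*(4)=63.2600
t_3: node(3,0) S=50.5607 payoff=30.4493 vs cont=30.2588 → 30.4493 [stop]  node(3,1) S=58.7071 payoff=22.3029 vs cont=22.1170 → 22.3029 [stop]  node(3,2) S=68.1660 payoff=12.8440 vs cont=13.5402 → 13.5402 [wait]  node(3,3) S=79.1489 payoff=1.8611 vs cont=6.3775 → 6.3775 [wait]  ⇒ S*(3)=58.7071
t_2: node(2,0) S=54.4819 payoff=26.5281 vs cont=26.3399 → 26.5281 [stop]  node(2,1) S=63.2600 payoff=17.7500 vs cont=17.9108 → 17.9108 [wait]  node(2,2) S=73.4525 payoff=7.5575 vs cont=9.9627 → 9.9627 [wait]  ⇒ S*(2)=54.4819
t_1: node(1,0) S=58.7071 payoff=22.3029 vs cont=22.1965 → 22.3029 [stop]  node(1,1) S=68.1660 payoff=12.8440 vs cont=13.9333 → 13.9333 [wait]  ⇒ S*(1)=58.7071
t_0: node(0,0) S=63.2600 payoff=17.7500 vs cont=18.1052 → 18.1052 [wait]  ⇒ S*(0)=-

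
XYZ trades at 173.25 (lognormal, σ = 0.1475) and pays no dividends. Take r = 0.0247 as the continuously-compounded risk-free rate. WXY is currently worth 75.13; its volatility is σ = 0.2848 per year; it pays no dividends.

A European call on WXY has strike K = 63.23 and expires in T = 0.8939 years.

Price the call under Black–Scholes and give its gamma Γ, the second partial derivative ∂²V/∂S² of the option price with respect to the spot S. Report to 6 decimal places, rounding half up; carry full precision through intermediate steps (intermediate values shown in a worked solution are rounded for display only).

σ√T = 0.2848·√0.8939 = 0.269268
d₁ = (ln(S/K) + (r+σ²/2)T) / (σ√T) = (ln(75.13/63.23) + (0.0247+0.2848²/2)·0.8939) / 0.269268 = (0.172441 + 0.058332) / 0.269268 = 0.857039
d₂ = d₁ − σ√T = 0.857039 − 0.269268 = 0.587771
e^{−rT} = 0.978163
N(d₁) = 0.804288,  N(d₂) = 0.721657
Call price V = S·N(d₁) − K·e^{−rT}·N(d₂) = 60.426180 − 44.633925 = 15.792254
φ(d₁) = (1/√(2π))·e^{−d₁²/2} = 0.276320
Γ = φ(d₁) / (S·σ·√T) = 0.013659

price = 15.792254
Γ = 0.013659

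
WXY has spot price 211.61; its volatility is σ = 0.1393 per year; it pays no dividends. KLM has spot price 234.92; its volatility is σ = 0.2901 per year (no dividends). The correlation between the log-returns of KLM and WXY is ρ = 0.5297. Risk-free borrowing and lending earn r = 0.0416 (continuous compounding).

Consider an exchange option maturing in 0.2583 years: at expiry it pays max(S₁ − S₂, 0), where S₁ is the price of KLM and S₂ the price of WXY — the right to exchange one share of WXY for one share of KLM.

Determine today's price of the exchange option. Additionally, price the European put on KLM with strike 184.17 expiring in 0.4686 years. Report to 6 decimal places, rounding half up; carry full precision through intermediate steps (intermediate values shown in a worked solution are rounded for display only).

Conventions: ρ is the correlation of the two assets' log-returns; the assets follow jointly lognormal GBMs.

exchange price = 26.465907
price(KLM put K=184.17) = 1.764194

σ_eff = √(σ₁² + σ₂² − 2ρσ₁σ₂) = √(0.2901² + 0.1393² − 2·0.5297·0.2901·0.1393) = 0.246478
d₁ = (ln(S₁/S₂) + (q₂ − q₁ + σ_eff²/2)T) / (σ_eff√T) = (ln(234.92/211.61) + (0.0 − 0.0 + 0.030376)·0.2583) / 0.125268 = 0.896847
d₂ = d₁ − σ_eff√T = 0.896847 − 0.125268 = 0.771579
N(d₁) = 0.815100,  N(d₂) = 0.779818
V = S₁·e^{−q₁T}·N(d₁) − S₂·e^{−q₂T}·N(d₂) = 191.483237 − 165.017330 = 26.465907
[vanilla: KLM put K=184.17]
σ√T = 0.2901·√0.4686 = 0.198586
d₁ = (ln(S/K) + (r+σ²/2)T) / (σ√T) = (ln(234.92/184.17) + (0.0416+0.2901²/2)·0.4686) / 0.198586 = (0.243386 + 0.039212) / 0.198586 = 1.423049
d₂ = d₁ − σ√T = 1.423049 − 0.198586 = 1.224463
e^{−rT} = 0.980695
N(−d₁) = 0.077361,  N(−d₂) = 0.110389
price = K·e^{−rT}·N(−d₂) − S·N(−d₁) = 19.937834 − 18.173640 = 1.764194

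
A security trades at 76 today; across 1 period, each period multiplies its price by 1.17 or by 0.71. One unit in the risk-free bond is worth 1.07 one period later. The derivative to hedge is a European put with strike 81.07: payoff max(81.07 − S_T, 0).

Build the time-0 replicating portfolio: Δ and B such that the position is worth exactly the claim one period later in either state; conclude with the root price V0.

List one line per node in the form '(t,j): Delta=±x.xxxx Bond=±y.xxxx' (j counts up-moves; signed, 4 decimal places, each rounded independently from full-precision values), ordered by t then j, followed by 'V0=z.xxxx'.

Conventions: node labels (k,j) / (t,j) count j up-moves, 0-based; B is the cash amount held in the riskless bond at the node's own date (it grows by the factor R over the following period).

No-arbitrage ⇒ martingale measure with p* = (R−d)/(u−d) = 0.7826.
Payoffs at expiry: V(1,0)=27.1100, V(1,1)=0.0000
  t=0,j=0: stock 76.0000 → up 88.9200 (V=0.0000), down 53.9600 (V=27.1100). Price 5.5079; hedge Δ=-0.7755, bond B=64.4427.
As a check, the time-0 holding Δ(0,0)·S0 + B(0,0) comes to 5.5079 — exactly V0.

(0,0): Delta=-0.7755 Bond=64.4427
V0=5.5079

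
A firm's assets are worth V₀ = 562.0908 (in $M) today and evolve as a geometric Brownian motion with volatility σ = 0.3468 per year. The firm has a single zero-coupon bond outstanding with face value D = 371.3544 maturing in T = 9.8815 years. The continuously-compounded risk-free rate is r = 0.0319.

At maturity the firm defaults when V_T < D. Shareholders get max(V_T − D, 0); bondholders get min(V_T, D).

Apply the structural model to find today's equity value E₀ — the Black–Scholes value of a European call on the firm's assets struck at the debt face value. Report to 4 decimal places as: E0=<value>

Work the structural quantities from V₀ = 562.0908 against face 371.3544:
d₁ = [ln(V₀/D) + (r + σ²/2)T] / (σ√T)
   = [ln(562.0908/371.3544) + (0.0319 + 0.5·0.3468²)·9.8815] / (0.3468·√9.8815)
   = [0.414507 + 0.909445] / 1.090161 = 1.214455
d₂ = d₁ − σ√T = 1.214455 − 1.090161 = 0.124295
N(d₁) = 0.887713,  N(d₂) = 0.549459,  e^(−rT) = 0.729628
E₀ = V₀·N(d₁) − D·e^(−rT)·N(d₂)
   = 562.0908·0.887713 − 371.3544·0.729628·0.549459 = 350.099021

E0=350.0990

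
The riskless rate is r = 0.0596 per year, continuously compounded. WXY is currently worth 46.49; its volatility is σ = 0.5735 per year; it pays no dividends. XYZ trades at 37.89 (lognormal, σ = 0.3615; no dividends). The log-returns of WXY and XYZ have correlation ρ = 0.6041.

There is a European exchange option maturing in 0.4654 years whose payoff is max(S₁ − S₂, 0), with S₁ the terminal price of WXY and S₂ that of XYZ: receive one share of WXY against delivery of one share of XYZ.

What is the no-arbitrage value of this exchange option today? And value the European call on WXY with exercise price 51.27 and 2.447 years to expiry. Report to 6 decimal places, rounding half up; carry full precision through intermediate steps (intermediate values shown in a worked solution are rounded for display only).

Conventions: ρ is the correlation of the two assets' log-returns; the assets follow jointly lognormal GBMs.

exchange price = 10.601551
price(WXY call K=51.27) = 16.830000

σ_eff = √(σ₁² + σ₂² − 2ρσ₁σ₂) = √(0.5735² + 0.3615² − 2·0.6041·0.5735·0.3615) = 0.457275
d₁ = (ln(S₁/S₂) + (q₂ − q₁ + σ_eff²/2)T) / (σ_eff√T) = (ln(46.49/37.89) + (0.0 − 0.0 + 0.104550)·0.4654) / 0.311954 = 0.811683
d₂ = d₁ − σ_eff√T = 0.811683 − 0.311954 = 0.499729
N(d₁) = 0.791513,  N(d₂) = 0.691367
V = S₁·e^{−q₁T}·N(d₁) − S₂·e^{−q₂T}·N(d₂) = 36.797448 − 26.195897 = 10.601551
[vanilla: WXY call K=51.27]
σ√T = 0.5735·√2.447 = 0.897120
d₁ = (ln(S/K) + (r+σ²/2)T) / (σ√T) = (ln(46.49/51.27) + (0.0596+0.5735²/2)·2.447) / 0.897120 = (-0.097869 + 0.548253) / 0.897120 = 0.502034
d₂ = d₁ − σ√T = 0.502034 − 0.897120 = -0.395086
e^{−rT} = 0.864295
N(d₁) = 0.692178,  N(d₂) = 0.346390
price = S·N(d₁) − K·e^{−rT}·N(d₂) = 32.179363 − 15.349363 = 16.830000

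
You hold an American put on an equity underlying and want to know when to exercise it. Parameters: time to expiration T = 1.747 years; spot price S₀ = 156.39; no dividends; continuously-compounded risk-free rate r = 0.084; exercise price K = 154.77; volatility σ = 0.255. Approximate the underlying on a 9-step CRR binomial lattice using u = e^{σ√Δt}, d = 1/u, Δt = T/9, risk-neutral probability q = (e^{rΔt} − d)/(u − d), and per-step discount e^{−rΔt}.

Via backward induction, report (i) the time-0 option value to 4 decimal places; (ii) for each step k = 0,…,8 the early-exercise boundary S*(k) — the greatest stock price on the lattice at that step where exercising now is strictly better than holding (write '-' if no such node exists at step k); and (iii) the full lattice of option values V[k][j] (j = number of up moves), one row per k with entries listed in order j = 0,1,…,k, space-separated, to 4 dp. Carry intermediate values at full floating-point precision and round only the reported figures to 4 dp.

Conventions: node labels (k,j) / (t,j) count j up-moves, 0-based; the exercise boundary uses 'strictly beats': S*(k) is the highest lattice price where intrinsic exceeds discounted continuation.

price = 12.6732
boundary = - - 124.9179 111.6433 124.9179 111.6433 124.9179 111.6433 124.9179
tree:
12.6732
19.7331 7.1602
29.8521 11.8788 3.4360
43.1267 19.1492 6.1661 1.2600
54.9907 29.8521 10.7896 2.4913 0.2697
65.5939 43.1267 18.3005 4.8433 0.6025 0.0000
75.0704 54.9907 29.8521 9.2066 1.3459 0.0000 0.0000
83.5398 65.5939 43.1267 16.9646 3.0062 0.0000 0.0000 0.0000
91.1092 75.0704 54.9907 29.8521 6.7149 0.0000 0.0000 0.0000 0.0000
97.8742 83.5398 65.5939 43.1267 14.9991 0.0000 0.0000 0.0000 0.0000 0.0000

Δt=0.19411, u=1.11890, d=0.89373, q=0.54495, disc=e^(-rΔt)=0.98383
k=9 terminal: V=max(K-S,0) → 97.8742 83.5398 65.5939 43.1267 14.9991 0.0000 0.0000 0.0000 0.0000 0.0000
k=8: j=0 S=63.6608 intr=91.1092 cont=88.6061 V=91.1092[EX]; j=1 S=79.6996 intr=75.0704 cont=72.5673 V=75.0704[EX]; j=2 S=99.7793 intr=54.9907 cont=52.4876 V=54.9907[EX]; j=3 S=124.9179 intr=29.8521 cont=27.3490 V=29.8521[EX]; j=4 S=156.3900 intr=0.0000 cont=6.7149 V=6.7149[hold]; j=5 S=195.7912 intr=0.0000 cont=0.0000 V=0.0000[hold]; j=6 S=245.1193 intr=0.0000 cont=0.0000 V=0.0000[hold]; j=7 S=306.8751 intr=0.0000 cont=0.0000 V=0.0000[hold]; j=8 S=384.1899 intr=0.0000 cont=0.0000 V=0.0000[hold]  S*(8)=124.9179
k=7: j=0 S=71.2302 intr=83.5398 cont=81.0367 V=83.5398[EX]; j=1 S=89.1761 intr=65.5939 cont=63.0908 V=65.5939[EX]; j=2 S=111.6433 intr=43.1267 cont=40.6236 V=43.1267[EX]; j=3 S=139.7709 intr=14.9991 cont=16.9646 V=16.9646[hold]; j=4 S=174.9851 intr=0.0000 cont=3.0062 V=3.0062[hold]; j=5 S=219.0712 intr=0.0000 cont=0.0000 V=0.0000[hold]; j=6 S=274.2645 intr=0.0000 cont=0.0000 V=0.0000[hold]; j=7 S=343.3633 intr=0.0000 cont=0.0000 V=0.0000[hold]  S*(7)=111.6433
k=6: j=0 S=79.6996 intr=75.0704 cont=72.5673 V=75.0704[EX]; j=1 S=99.7793 intr=54.9907 cont=52.4876 V=54.9907[EX]; j=2 S=124.9179 intr=29.8521 cont=28.4028 V=29.8521[EX]; j=3 S=156.3900 intr=0.0000 cont=9.2066 V=9.2066[hold]; j=4 S=195.7912 intr=0.0000 cont=1.3459 V=1.3459[hold]; j=5 S=245.1193 intr=0.0000 cont=0.0000 V=0.0000[hold]; j=6 S=306.8751 intr=0.0000 cont=0.0000 V=0.0000[hold]  S*(6)=124.9179
k=5: j=0 S=89.1761 intr=65.5939 cont=63.0908 V=65.5939[EX]; j=1 S=111.6433 intr=43.1267 cont=40.6236 V=43.1267[EX]; j=2 S=139.7709 intr=14.9991 cont=18.3005 V=18.3005[hold]; j=3 S=174.9851 intr=0.0000 cont=4.8433 V=4.8433[hold]; j=4 S=219.0712 intr=0.0000 cont=0.6025 V=0.6025[hold]; j=5 S=274.2645 intr=0.0000 cont=0.0000 V=0.0000[hold]  S*(5)=111.6433
k=4: j=0 S=99.7793 intr=54.9907 cont=52.4876 V=54.9907[EX]; j=1 S=124.9179 intr=29.8521 cont=29.1190 V=29.8521[EX]; j=2 S=156.3900 intr=0.0000 cont=10.7896 V=10.7896[hold]; j=3 S=195.7912 intr=0.0000 cont=2.4913 V=2.4913[hold]; j=4 S=245.1193 intr=0.0000 cont=0.2697 V=0.2697[hold]  S*(4)=124.9179
k=3: j=0 S=111.6433 intr=43.1267 cont=40.6236 V=43.1267[EX]; j=1 S=139.7709 intr=14.9991 cont=19.1492 V=19.1492[hold]; j=2 S=174.9851 intr=0.0000 cont=6.1661 V=6.1661[hold]; j=3 S=219.0712 intr=0.0000 cont=1.2600 V=1.2600[hold]  S*(3)=111.6433
k=2: j=0 S=124.9179 intr=29.8521 cont=29.5740 V=29.8521[EX]; j=1 S=156.3900 intr=0.0000 cont=11.8788 V=11.8788[hold]; j=2 S=195.7912 intr=0.0000 cont=3.4360 V=3.4360[hold]  S*(2)=124.9179
k=1: j=0 S=139.7709 intr=14.9991 cont=19.7331 V=19.7331[hold]; j=1 S=174.9851 intr=0.0000 cont=7.1602 V=7.1602[hold]  S*(1)=-
k=0: j=0 S=156.3900 intr=0.0000 cont=12.6732 V=12.6732[hold]  S*(0)=-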